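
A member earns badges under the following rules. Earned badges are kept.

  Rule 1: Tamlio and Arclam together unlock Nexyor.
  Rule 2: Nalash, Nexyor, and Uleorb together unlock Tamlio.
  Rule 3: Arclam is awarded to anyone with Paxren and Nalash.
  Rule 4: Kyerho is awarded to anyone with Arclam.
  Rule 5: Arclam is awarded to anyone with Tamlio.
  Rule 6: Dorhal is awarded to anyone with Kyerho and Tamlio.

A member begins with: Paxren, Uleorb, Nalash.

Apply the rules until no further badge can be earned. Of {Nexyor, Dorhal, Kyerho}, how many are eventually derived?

1

With Paxren and Nalash, Arclam is earned (Rule 3).
With Arclam, Kyerho is earned (Rule 4).
Nexyor would need Tamlio and Arclam (Rule 1), but Tamlio is never earned.
Dorhal would need Kyerho and Tamlio (Rule 6), but Tamlio is never earned.
Kyerho: reached.
Reached: Kyerho — 1 of the 3.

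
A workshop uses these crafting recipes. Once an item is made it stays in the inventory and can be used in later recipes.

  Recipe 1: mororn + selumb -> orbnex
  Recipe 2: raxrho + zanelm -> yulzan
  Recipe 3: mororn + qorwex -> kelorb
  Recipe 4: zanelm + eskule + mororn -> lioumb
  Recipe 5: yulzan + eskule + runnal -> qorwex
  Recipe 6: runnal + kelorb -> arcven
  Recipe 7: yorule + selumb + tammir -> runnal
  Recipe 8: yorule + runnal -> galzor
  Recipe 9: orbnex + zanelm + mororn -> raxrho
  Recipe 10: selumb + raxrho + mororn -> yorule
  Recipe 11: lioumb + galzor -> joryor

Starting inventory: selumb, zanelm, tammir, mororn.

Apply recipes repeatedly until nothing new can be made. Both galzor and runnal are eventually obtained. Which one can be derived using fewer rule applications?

runnal

runnal: Using Recipe 1, mororn and selumb make orbnex. orbnex + zanelm + mororn -> raxrho (Recipe 9). selumb + raxrho + mororn -> yorule (Recipe 10). Using Recipe 7, yorule, selumb, and tammir make runnal. [4 rule applications]
galzor: Using Recipe 1, mororn and selumb make orbnex. Using Recipe 9, orbnex, zanelm, and mororn make raxrho. Using Recipe 10, selumb, raxrho, and mororn make yorule. yorule + selumb + tammir -> runnal (Recipe 7). Using Recipe 8, yorule and runnal make galzor. [5 rule applications]
runnal needs fewer.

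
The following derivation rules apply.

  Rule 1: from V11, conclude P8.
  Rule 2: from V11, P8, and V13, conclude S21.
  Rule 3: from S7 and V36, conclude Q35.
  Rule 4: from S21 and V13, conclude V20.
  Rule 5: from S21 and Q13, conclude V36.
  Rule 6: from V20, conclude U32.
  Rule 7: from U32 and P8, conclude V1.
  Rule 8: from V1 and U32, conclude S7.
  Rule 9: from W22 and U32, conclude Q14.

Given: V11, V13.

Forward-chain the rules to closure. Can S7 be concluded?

Yes

From V11, Rule 1 gives P8.
V11, P8, and V13 hold, so S21 follows (Rule 2).
From S21 and V13, Rule 4 gives V20.
From V20, Rule 6 gives U32.
U32 and P8 hold, so V1 follows (Rule 7).
From V1 and U32, Rule 8 gives S7.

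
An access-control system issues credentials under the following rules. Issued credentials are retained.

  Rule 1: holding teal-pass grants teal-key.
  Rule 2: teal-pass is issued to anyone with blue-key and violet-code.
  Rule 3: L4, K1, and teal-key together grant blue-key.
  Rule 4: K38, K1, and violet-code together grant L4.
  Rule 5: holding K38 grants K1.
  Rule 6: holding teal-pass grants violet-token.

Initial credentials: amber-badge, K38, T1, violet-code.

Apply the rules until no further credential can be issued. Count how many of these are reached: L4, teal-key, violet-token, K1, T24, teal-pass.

Holding K38 grants K1 (Rule 5).
Holding K38, K1, and violet-code grants L4 (Rule 4).
L4: reached.
teal-key would need teal-pass (Rule 1), but teal-pass is never granted.
violet-token would need teal-pass (Rule 6), but teal-pass is never granted.
K1: reached.
No rule produces T24, and it is not given.
teal-pass would need blue-key and violet-code (Rule 2), but blue-key is never granted.
Reached: L4 and K1 — 2 of the 6.

2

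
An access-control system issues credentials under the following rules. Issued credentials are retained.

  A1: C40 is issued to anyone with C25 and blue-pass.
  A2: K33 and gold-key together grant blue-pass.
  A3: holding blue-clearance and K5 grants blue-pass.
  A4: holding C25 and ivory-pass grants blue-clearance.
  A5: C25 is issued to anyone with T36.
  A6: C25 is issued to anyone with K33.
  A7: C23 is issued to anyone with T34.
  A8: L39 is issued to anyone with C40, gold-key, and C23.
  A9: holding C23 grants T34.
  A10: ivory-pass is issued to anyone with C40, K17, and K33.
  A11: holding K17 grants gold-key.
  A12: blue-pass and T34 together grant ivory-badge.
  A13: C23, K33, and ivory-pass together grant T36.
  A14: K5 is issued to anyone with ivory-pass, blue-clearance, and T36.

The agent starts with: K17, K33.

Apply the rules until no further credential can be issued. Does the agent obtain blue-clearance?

Holding K33 grants C25 (A6).
Holding K17 grants gold-key (A11).
Holding K33 and gold-key grants blue-pass (A2).
Holding C25 and blue-pass grants C40 (A1).
Holding C40, K17, and K33 grants ivory-pass (A10).
Holding C25 and ivory-pass grants blue-clearance (A4).

Yes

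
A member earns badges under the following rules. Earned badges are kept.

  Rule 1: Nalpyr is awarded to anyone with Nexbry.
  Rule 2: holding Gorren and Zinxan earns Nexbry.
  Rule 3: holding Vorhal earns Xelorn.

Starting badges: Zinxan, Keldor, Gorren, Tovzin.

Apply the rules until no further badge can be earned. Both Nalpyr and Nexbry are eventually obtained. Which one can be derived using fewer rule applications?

Nexbry

Nexbry: With Gorren and Zinxan, Nexbry is earned (Rule 2). [1 rule application]
Nalpyr: With Gorren and Zinxan, Nexbry is earned (Rule 2). With Nexbry, Nalpyr is earned (Rule 1). [2 rule applications]
Nexbry needs fewer.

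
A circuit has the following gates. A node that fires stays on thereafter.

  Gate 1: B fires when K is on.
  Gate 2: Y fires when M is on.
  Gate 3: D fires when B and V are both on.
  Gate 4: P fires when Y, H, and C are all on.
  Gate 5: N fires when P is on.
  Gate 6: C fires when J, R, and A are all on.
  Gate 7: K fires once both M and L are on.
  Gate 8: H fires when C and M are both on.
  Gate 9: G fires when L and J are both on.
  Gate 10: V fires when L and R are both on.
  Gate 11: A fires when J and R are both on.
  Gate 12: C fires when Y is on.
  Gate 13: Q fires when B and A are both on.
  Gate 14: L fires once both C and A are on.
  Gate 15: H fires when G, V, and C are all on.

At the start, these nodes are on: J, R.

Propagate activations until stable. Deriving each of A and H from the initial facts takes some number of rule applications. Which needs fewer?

A

A: Gate 11: J and R on → A on. [1 rule application]
H: J and R are on, so A fires (Gate 11). Gate 6: J, R, and A on → C on. C and A are on, so L fires (Gate 14). Gate 10: L and R on → V on. Gate 9: L and J on → G on. G, V, and C are on, so H fires (Gate 15). [6 rule applications]
A needs fewer.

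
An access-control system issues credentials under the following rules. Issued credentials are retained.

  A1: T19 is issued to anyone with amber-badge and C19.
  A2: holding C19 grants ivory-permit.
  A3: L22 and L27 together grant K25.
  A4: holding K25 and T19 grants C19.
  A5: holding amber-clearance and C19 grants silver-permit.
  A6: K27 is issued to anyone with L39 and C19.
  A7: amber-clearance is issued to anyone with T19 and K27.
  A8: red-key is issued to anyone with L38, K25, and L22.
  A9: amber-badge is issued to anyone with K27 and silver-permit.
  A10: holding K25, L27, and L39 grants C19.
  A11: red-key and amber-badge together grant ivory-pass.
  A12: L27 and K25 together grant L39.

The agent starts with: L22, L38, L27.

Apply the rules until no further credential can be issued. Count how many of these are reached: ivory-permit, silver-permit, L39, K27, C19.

Holding L22 and L27 grants K25 (A3).
Holding L27 and K25 grants L39 (A12).
Holding K25, L27, and L39 grants C19 (A10).
Holding L39 and C19 grants K27 (A6).
Holding C19 grants ivory-permit (A2).
ivory-permit: reached.
silver-permit would need amber-clearance and C19 (A5), but amber-clearance is never granted.
L39: reached.
K27: reached.
C19: reached.
Reached: ivory-permit, L39, K27, and C19 — 4 of the 5.

4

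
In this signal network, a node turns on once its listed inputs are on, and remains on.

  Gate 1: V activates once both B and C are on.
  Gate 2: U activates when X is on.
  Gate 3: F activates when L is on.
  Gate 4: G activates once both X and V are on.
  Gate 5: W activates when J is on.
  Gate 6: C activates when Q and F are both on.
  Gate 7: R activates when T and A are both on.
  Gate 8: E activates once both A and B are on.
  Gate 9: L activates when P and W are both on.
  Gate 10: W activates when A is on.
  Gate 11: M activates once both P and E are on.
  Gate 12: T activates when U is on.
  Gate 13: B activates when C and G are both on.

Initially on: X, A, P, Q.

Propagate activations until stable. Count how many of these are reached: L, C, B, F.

A is on, so W activates (Gate 10).
Gate 9: P and W on → L on.
Gate 3: L on → F on.
Gate 6: Q and F on → C on.
L: reached.
C: reached.
B would need C and G (Gate 13), but G never turns on.
F: reached.
Reached: L, C, and F — 3 of the 4.

3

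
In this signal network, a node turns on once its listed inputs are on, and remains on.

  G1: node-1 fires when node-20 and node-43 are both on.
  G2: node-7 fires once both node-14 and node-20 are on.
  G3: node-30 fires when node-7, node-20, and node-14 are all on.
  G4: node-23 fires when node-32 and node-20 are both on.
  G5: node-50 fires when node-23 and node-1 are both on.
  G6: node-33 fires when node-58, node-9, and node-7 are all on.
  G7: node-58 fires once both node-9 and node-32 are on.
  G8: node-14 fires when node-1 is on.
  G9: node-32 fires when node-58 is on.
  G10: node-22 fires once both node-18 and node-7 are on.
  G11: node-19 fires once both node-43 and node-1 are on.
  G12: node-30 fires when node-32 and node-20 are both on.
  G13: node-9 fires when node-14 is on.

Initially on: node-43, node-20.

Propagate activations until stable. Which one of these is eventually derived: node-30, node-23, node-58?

node-20 and node-43 are on, so node-1 fires (G1).
node-1 is on, so node-14 fires (G8).
G2: node-14 and node-20 on → node-7 on.
node-7, node-20, and node-14 are on, so node-30 fires (G3).
node-58 would need node-9 and node-32 (G7), but node-32 never turns on. node-23 would need node-32 and node-20 (G4), but node-32 never turns on.

node-30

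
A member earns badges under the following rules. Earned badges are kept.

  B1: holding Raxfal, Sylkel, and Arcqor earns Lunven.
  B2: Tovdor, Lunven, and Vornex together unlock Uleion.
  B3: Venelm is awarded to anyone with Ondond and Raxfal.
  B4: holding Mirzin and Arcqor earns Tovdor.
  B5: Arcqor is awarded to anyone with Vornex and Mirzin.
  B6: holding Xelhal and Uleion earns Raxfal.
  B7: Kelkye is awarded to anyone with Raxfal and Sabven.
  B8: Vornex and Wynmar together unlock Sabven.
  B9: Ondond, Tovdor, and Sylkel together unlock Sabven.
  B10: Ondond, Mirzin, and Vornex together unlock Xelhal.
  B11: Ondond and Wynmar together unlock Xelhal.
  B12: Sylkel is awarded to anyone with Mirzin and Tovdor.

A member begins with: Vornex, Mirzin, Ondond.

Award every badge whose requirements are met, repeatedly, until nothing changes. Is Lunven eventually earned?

Lunven would need Raxfal, Sylkel, and Arcqor (B1), but Raxfal is never earned.

No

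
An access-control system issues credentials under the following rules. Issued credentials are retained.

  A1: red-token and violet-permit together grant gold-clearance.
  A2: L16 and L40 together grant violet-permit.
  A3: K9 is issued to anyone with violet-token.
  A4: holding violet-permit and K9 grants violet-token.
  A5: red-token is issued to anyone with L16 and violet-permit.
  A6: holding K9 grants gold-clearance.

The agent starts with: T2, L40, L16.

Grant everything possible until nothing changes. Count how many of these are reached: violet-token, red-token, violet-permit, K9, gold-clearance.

3

Holding L16 and L40 grants violet-permit (A2).
Holding L16 and violet-permit grants red-token (A5).
Holding red-token and violet-permit grants gold-clearance (A1).
violet-token would need violet-permit and K9 (A4), but K9 is never granted.
red-token: reached.
violet-permit: reached.
K9 would need violet-token (A3), but violet-token is never granted.
gold-clearance: reached.
Reached: red-token, violet-permit, and gold-clearance — 3 of the 5.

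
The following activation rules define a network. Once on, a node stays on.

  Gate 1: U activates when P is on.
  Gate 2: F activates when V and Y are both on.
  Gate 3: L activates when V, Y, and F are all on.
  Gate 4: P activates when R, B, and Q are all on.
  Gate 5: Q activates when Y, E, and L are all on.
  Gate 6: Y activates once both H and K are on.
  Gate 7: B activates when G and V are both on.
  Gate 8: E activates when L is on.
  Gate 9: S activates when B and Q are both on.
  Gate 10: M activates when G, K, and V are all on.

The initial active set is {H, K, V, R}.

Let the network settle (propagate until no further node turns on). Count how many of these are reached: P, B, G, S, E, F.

Gate 6: H and K on → Y on.
Gate 2: V and Y on → F on.
V, Y, and F are on, so L activates (Gate 3).
Gate 8: L on → E on.
P would need R, B, and Q (Gate 4), but B never turns on.
B would need G and V (Gate 7), but G never turns on.
No rule produces G, and it is not given.
S would need B and Q (Gate 9), but B never turns on.
E: reached.
F: reached.
Reached: E and F — 2 of the 6.

2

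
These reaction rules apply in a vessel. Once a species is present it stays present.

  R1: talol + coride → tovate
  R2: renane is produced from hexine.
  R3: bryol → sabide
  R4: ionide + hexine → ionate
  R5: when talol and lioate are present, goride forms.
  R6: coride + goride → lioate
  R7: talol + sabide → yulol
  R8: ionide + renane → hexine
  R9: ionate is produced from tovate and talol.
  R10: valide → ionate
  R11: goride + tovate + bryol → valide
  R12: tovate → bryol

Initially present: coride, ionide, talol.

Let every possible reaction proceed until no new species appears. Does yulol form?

talol and coride present → tovate forms (R1).
tovate present → bryol forms (R12).
bryol present → sabide forms (R3).
talol and sabide present → yulol forms (R7).

Yes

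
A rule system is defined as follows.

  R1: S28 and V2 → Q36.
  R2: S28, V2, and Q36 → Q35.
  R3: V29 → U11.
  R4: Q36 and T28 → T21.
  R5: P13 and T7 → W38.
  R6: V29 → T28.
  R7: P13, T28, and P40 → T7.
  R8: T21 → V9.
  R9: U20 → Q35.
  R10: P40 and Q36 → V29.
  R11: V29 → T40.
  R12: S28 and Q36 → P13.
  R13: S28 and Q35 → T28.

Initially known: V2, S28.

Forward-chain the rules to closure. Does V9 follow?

Yes

S28 and V2 hold, so Q36 follows (R1).
From S28, V2, and Q36, R2 gives Q35.
From S28 and Q35, R13 gives T28.
Q36 and T28 hold, so T21 follows (R4).
From T21, R8 gives V9.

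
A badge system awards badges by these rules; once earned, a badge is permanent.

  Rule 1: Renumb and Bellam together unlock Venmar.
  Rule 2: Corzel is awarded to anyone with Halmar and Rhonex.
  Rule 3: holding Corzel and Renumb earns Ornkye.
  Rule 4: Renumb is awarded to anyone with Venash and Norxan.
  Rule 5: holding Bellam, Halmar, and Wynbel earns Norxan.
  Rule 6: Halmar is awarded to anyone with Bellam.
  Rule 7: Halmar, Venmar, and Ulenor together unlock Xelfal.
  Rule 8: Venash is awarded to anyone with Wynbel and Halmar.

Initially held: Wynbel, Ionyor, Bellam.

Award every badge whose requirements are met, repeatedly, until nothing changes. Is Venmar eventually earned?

With Bellam, Halmar is earned (Rule 6).
With Bellam, Halmar, and Wynbel, Norxan is earned (Rule 5).
With Wynbel and Halmar, Venash is earned (Rule 8).
With Venash and Norxan, Renumb is earned (Rule 4).
With Renumb and Bellam, Venmar is earned (Rule 1).

Yes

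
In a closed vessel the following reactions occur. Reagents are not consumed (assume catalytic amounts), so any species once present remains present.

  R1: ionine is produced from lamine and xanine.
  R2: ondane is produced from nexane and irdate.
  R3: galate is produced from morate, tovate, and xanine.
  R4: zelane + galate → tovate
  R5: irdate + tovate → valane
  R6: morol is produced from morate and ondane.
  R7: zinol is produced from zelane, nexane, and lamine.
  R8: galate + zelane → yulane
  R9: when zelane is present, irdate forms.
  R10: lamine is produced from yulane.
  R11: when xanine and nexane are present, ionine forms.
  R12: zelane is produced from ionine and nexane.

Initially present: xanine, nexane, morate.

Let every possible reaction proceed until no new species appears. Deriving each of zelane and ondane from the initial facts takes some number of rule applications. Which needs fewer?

zelane

zelane: xanine and nexane present → ionine forms (R11). ionine and nexane present → zelane forms (R12). [2 rule applications]
ondane: xanine and nexane present → ionine forms (R11). ionine and nexane present → zelane forms (R12). zelane present → irdate forms (R9). nexane and irdate present → ondane forms (R2). [4 rule applications]
zelane needs fewer.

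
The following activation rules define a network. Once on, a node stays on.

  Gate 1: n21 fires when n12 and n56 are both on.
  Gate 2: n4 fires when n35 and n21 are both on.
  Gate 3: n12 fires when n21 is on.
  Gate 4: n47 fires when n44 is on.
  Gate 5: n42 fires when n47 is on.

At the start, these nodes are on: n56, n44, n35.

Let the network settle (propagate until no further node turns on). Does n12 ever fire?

No

n12 would need n21 (Gate 3), but n21 never turns on.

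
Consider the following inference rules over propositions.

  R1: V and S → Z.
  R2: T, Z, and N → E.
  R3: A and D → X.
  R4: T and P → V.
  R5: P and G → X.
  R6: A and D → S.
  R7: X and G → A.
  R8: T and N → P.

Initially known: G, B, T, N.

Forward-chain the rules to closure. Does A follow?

T and N hold, so P follows (R8).
P and G hold, so X follows (R5).
From X and G, R7 gives A.

Yes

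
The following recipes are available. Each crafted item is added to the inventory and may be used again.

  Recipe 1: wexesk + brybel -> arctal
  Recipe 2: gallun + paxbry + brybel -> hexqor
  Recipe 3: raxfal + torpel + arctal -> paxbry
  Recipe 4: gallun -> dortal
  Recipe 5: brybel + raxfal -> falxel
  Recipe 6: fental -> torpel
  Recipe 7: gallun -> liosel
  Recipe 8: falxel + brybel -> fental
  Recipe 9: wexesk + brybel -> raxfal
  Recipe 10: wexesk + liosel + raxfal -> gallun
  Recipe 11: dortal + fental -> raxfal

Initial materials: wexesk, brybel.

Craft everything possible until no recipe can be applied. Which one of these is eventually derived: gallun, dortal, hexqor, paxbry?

paxbry

Using Recipe 1, wexesk and brybel make arctal.
wexesk + brybel -> raxfal (Recipe 9).
Using Recipe 5, brybel and raxfal make falxel.
falxel + brybel -> fental (Recipe 8).
Using Recipe 6, fental makes torpel.
Using Recipe 3, raxfal, torpel, and arctal make paxbry.
dortal would need gallun (Recipe 4), but gallun is never obtained. gallun would need wexesk, liosel, and raxfal (Recipe 10), but liosel is never obtained. hexqor would need gallun, paxbry, and brybel (Recipe 2), but gallun is never obtained.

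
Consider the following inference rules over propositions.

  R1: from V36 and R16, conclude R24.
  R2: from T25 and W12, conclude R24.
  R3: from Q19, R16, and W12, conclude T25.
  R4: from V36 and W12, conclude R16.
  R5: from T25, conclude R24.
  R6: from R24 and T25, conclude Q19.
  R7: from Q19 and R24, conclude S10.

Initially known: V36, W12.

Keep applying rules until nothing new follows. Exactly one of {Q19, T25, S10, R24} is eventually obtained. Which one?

R24

V36 and W12 hold, so R16 follows (R4).
From V36 and R16, R1 gives R24.
T25 would need Q19, R16, and W12 (R3), but Q19 is never established. Q19 would need R24 and T25 (R6), but T25 is never established. S10 would need Q19 and R24 (R7), but Q19 is never established.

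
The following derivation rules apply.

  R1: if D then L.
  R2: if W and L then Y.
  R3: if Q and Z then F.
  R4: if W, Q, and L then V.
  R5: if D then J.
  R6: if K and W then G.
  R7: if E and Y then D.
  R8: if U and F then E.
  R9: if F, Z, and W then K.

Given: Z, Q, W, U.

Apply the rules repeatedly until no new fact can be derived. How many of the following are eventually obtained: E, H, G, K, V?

From Q and Z, R3 gives F.
From F, Z, and W, R9 gives K.
From U and F, R8 gives E.
K and W hold, so G follows (R6).
E: reached.
No rule produces H, and it is not given.
G: reached.
K: reached.
V would need W, Q, and L (R4), but L is never established.
Reached: E, G, and K — 3 of the 5.

3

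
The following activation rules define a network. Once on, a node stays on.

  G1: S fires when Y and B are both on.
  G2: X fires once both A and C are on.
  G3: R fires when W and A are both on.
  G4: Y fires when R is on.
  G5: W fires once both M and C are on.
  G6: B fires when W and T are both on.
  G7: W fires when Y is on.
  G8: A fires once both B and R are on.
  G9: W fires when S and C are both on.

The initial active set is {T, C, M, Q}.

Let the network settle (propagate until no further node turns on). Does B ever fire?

M and C are on, so W fires (G5).
G6: W and T on → B on.

Yes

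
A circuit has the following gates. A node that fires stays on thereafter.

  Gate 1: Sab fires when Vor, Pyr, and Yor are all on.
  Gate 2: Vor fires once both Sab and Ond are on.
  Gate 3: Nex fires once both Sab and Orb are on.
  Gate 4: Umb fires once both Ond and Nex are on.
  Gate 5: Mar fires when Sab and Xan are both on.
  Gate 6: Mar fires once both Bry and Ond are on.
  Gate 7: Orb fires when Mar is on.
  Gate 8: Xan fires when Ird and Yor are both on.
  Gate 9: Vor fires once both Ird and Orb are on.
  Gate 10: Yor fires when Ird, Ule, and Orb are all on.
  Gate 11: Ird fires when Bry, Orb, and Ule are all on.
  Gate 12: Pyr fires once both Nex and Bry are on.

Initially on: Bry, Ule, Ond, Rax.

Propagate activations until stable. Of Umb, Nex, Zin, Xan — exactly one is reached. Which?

Xan

Bry and Ond are on, so Mar fires (Gate 6).
Gate 7: Mar on → Orb on.
Bry, Orb, and Ule are on, so Ird fires (Gate 11).
Gate 10: Ird, Ule, and Orb on → Yor on.
Gate 8: Ird and Yor on → Xan on.
Nex would need Sab and Orb (Gate 3), but Sab never turns on. Umb would need Ond and Nex (Gate 4), but Nex never turns on. No rule produces Zin, and it is not given.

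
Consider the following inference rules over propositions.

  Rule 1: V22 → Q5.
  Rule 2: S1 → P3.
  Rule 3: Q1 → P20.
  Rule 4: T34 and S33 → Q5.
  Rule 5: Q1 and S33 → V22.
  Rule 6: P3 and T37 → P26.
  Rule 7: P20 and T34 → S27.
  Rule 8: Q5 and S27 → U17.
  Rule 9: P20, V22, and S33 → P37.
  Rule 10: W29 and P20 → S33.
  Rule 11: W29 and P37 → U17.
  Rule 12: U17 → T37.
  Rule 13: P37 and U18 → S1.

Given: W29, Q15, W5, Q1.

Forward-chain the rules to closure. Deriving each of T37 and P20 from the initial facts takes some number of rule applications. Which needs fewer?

P20: From Q1, Rule 3 gives P20. [1 rule application]
T37: Q1 holds, so P20 follows (Rule 3). From W29 and P20, Rule 10 gives S33. Q1 and S33 hold, so V22 follows (Rule 5). P20, V22, and S33 hold, so P37 follows (Rule 9). W29 and P37 hold, so U17 follows (Rule 11). From U17, Rule 12 gives T37. [6 rule applications]
P20 needs fewer.

P20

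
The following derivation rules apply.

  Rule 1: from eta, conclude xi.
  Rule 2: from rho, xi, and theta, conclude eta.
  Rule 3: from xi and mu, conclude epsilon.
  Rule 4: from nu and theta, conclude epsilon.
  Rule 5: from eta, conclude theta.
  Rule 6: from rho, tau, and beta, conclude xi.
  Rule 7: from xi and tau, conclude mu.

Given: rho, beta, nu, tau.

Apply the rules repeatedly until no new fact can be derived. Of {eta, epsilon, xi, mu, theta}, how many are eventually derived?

3

From rho, tau, and beta, Rule 6 gives xi.
xi and tau hold, so mu follows (Rule 7).
From xi and mu, Rule 3 gives epsilon.
eta would need rho, xi, and theta (Rule 2), but theta is never established.
epsilon: reached.
xi: reached.
mu: reached.
theta would need eta (Rule 5), but eta is never established.
Reached: epsilon, xi, and mu — 3 of the 5.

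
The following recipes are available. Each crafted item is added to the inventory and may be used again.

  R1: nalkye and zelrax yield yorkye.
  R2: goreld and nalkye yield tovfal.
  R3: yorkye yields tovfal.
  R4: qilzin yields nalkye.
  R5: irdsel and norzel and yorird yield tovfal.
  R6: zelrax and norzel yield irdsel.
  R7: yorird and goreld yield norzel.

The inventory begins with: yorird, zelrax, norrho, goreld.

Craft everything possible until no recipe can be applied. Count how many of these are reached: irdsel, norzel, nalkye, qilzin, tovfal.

Using R7, yorird and goreld make norzel.
Using R6, zelrax and norzel make irdsel.
irdsel and norzel and yorird → tovfal (R5).
irdsel: reached.
norzel: reached.
nalkye would need qilzin (R4), but qilzin is never obtained.
No rule produces qilzin, and it is not given.
tovfal: reached.
Reached: irdsel, norzel, and tovfal — 3 of the 5.

3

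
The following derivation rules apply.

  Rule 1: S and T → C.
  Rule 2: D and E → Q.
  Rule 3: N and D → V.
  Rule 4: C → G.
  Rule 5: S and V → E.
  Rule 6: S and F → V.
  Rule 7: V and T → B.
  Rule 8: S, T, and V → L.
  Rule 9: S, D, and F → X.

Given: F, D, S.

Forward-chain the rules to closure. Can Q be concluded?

From S and F, Rule 6 gives V.
From S and V, Rule 5 gives E.
D and E hold, so Q follows (Rule 2).

Yes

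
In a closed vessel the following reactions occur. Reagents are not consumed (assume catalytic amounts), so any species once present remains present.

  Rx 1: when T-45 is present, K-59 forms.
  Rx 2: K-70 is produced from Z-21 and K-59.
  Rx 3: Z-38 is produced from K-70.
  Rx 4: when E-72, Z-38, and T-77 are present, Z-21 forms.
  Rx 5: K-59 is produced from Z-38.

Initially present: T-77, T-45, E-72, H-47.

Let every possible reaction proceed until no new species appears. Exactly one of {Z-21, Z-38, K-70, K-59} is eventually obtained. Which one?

T-45 present → K-59 forms (Rx 1).
K-70 would need Z-21 and K-59 (Rx 2), but Z-21 never forms. Z-38 would need K-70 (Rx 3), but K-70 never forms. Z-21 would need E-72, Z-38, and T-77 (Rx 4), but Z-38 never forms.

K-59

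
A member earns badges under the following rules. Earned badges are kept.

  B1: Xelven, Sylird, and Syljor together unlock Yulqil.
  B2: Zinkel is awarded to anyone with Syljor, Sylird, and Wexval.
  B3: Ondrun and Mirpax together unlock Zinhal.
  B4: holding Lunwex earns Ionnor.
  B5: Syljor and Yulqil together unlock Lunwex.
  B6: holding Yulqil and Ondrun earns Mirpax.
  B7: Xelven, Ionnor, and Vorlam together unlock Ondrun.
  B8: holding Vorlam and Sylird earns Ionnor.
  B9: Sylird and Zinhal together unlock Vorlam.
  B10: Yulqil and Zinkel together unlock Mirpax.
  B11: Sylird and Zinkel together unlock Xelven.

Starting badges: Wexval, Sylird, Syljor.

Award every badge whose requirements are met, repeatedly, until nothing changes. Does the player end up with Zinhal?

No

Zinhal would need Ondrun and Mirpax (B3), but Ondrun is never earned.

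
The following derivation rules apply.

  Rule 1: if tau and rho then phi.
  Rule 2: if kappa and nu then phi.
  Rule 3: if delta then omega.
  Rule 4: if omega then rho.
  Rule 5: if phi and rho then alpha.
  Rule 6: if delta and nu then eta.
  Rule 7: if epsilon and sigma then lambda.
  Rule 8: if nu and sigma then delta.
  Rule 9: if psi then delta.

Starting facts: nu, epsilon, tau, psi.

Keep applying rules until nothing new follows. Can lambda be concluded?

lambda would need epsilon and sigma (Rule 7), but sigma is never established.

No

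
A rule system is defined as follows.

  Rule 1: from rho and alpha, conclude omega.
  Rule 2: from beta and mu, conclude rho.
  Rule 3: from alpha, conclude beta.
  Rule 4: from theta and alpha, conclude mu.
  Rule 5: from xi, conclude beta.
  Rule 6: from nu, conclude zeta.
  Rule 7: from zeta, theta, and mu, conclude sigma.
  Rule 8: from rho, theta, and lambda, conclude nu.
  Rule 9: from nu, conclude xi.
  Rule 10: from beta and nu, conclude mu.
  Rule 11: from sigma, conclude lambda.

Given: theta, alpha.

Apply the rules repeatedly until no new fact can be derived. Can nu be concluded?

nu would need rho, theta, and lambda (Rule 8), but lambda is never established.

No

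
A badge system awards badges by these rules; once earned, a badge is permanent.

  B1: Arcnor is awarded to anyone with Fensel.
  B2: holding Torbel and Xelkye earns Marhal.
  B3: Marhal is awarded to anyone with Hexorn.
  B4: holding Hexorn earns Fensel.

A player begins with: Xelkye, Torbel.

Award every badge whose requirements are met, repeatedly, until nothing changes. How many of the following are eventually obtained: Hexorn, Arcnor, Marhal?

1

With Torbel and Xelkye, Marhal is earned (B2).
No rule produces Hexorn, and it is not given.
Arcnor would need Fensel (B1), but Fensel is never earned.
Marhal: reached.
Reached: Marhal — 1 of the 3.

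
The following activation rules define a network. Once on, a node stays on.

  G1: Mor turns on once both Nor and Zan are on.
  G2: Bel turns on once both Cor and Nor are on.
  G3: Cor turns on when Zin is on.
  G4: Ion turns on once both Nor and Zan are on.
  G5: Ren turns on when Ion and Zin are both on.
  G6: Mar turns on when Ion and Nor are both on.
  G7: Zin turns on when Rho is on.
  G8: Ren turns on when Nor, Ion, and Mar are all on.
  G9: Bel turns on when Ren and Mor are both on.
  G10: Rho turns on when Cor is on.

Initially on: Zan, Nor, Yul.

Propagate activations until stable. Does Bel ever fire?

Nor and Zan are on, so Ion turns on (G4).
G1: Nor and Zan on → Mor on.
G6: Ion and Nor on → Mar on.
G8: Nor, Ion, and Mar on → Ren on.
Ren and Mor are on, so Bel turns on (G9).

Yes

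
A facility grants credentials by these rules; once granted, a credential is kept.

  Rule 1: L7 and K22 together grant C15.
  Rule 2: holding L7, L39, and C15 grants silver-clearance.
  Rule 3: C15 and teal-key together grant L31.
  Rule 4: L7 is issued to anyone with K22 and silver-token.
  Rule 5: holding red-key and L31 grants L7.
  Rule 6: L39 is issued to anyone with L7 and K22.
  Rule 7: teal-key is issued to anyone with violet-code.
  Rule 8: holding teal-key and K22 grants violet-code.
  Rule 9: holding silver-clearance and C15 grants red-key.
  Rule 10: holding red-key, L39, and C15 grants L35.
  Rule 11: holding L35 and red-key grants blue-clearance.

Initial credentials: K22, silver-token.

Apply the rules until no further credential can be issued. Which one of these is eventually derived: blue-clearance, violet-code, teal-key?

blue-clearance

Holding K22 and silver-token grants L7 (Rule 4).
Holding L7 and K22 grants C15 (Rule 1).
Holding L7 and K22 grants L39 (Rule 6).
Holding L7, L39, and C15 grants silver-clearance (Rule 2).
Holding silver-clearance and C15 grants red-key (Rule 9).
Holding red-key, L39, and C15 grants L35 (Rule 10).
Holding L35 and red-key grants blue-clearance (Rule 11).
violet-code would need teal-key and K22 (Rule 8), but teal-key is never granted. teal-key would need violet-code (Rule 7), but violet-code is never granted.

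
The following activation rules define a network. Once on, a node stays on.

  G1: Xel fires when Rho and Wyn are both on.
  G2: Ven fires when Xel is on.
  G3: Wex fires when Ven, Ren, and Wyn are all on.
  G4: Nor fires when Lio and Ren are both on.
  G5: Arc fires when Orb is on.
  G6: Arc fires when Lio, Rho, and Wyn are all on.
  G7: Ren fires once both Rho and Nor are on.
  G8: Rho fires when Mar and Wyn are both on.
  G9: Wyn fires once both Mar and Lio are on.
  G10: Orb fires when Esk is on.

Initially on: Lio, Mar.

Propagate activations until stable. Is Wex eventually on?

Wex would need Ven, Ren, and Wyn (G3), but Ren never turns on.

No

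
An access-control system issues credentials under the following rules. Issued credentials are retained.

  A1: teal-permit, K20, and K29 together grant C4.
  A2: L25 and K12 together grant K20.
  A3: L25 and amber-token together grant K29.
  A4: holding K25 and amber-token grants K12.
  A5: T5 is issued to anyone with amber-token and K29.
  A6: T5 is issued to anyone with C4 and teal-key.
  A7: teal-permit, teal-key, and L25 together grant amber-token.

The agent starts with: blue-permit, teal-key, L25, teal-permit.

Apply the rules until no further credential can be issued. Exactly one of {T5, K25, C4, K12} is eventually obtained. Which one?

Holding teal-permit, teal-key, and L25 grants amber-token (A7).
Holding L25 and amber-token grants K29 (A3).
Holding amber-token and K29 grants T5 (A5).
No rule produces K25, and it is not given. K12 would need K25 and amber-token (A4), but K25 is never granted. C4 would need teal-permit, K20, and K29 (A1), but K20 is never granted.

T5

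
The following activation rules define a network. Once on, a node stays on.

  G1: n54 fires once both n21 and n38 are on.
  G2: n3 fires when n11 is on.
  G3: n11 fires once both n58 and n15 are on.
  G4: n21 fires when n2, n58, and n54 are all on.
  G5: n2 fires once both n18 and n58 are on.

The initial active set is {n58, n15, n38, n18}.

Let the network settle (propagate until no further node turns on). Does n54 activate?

n54 would need n21 and n38 (G1), but n21 never turns on.

No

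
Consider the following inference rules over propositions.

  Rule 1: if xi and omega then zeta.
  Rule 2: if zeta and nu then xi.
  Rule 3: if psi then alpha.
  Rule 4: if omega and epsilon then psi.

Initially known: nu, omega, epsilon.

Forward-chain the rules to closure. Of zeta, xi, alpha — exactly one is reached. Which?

alpha

From omega and epsilon, Rule 4 gives psi.
psi holds, so alpha follows (Rule 3).
zeta would need xi and omega (Rule 1), but xi is never established. xi would need zeta and nu (Rule 2), but zeta is never established.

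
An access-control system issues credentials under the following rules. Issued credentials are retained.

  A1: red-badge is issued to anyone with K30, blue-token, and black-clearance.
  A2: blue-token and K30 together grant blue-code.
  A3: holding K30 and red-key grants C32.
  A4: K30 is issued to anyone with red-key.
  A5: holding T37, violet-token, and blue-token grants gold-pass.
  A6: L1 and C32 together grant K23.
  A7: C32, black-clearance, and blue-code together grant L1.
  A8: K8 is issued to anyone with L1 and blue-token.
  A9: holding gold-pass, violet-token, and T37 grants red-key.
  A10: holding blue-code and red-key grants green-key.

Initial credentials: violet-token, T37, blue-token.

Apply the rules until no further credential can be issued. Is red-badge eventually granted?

No

red-badge would need K30, blue-token, and black-clearance (A1), but black-clearance is never granted.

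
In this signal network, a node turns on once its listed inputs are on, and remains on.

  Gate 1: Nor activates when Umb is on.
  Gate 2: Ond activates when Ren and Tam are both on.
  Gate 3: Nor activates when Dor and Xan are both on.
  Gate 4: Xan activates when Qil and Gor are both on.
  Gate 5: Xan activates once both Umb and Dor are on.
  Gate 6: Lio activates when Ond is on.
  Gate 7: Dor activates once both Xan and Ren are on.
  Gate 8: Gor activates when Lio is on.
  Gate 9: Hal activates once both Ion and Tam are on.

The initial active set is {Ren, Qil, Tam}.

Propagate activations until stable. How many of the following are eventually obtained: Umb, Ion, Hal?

0

No rule produces Umb, and it is not given.
No rule produces Ion, and it is not given.
Hal would need Ion and Tam (Gate 9), but Ion never turns on.
None of the 3 are reached.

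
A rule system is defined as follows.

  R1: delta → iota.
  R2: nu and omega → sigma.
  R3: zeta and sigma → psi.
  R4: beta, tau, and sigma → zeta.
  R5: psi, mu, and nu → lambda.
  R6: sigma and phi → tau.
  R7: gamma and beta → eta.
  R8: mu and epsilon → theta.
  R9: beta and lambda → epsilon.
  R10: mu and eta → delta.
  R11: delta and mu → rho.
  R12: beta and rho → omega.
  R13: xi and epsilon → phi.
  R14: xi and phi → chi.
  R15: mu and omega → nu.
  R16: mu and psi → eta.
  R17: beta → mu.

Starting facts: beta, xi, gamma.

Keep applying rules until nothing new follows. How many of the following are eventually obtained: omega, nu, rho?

3

gamma and beta hold, so eta follows (R7).
beta holds, so mu follows (R17).
From mu and eta, R10 gives delta.
delta and mu hold, so rho follows (R11).
beta and rho hold, so omega follows (R12).
mu and omega hold, so nu follows (R15).
omega: reached.
nu: reached.
rho: reached.
All 3 are reached.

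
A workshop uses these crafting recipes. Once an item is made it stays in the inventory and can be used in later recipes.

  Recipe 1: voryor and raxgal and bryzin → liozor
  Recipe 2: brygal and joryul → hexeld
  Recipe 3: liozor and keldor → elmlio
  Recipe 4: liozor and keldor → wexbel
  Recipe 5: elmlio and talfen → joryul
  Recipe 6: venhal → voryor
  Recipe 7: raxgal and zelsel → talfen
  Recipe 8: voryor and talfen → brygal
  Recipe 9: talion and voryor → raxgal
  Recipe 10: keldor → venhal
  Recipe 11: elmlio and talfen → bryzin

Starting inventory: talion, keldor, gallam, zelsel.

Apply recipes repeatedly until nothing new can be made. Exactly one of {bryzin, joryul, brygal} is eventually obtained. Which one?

brygal

keldor → venhal (Recipe 10).
Using Recipe 6, venhal makes voryor.
Using Recipe 9, talion and voryor make raxgal.
raxgal and zelsel → talfen (Recipe 7).
voryor and talfen → brygal (Recipe 8).
bryzin would need elmlio and talfen (Recipe 11), but elmlio is never obtained. joryul would need elmlio and talfen (Recipe 5), but elmlio is never obtained.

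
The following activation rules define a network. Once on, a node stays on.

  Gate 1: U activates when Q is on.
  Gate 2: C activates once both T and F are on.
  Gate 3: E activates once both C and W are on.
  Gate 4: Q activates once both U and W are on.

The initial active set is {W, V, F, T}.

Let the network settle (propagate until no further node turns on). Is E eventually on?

T and F are on, so C activates (Gate 2).
Gate 3: C and W on → E on.

Yes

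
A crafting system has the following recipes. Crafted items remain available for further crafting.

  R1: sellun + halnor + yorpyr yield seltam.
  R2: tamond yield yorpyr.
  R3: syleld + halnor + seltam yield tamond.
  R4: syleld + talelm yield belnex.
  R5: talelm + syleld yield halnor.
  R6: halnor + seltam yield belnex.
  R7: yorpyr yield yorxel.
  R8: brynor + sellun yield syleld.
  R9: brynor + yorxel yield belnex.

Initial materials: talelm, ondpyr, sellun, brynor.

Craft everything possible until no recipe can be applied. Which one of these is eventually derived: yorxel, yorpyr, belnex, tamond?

belnex

brynor + sellun → syleld (R8).
syleld + talelm → belnex (R4).
yorxel would need yorpyr (R7), but yorpyr is never obtained. tamond would need syleld, halnor, and seltam (R3), but seltam is never obtained. yorpyr would need tamond (R2), but tamond is never obtained.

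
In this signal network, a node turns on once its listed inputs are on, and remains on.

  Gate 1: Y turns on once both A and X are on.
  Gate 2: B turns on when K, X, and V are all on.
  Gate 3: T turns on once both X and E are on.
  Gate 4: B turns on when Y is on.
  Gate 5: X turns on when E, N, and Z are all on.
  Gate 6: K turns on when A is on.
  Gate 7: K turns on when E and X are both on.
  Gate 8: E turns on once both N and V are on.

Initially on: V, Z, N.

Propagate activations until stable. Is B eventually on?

N and V are on, so E turns on (Gate 8).
E, N, and Z are on, so X turns on (Gate 5).
E and X are on, so K turns on (Gate 7).
Gate 2: K, X, and V on → B on.

Yes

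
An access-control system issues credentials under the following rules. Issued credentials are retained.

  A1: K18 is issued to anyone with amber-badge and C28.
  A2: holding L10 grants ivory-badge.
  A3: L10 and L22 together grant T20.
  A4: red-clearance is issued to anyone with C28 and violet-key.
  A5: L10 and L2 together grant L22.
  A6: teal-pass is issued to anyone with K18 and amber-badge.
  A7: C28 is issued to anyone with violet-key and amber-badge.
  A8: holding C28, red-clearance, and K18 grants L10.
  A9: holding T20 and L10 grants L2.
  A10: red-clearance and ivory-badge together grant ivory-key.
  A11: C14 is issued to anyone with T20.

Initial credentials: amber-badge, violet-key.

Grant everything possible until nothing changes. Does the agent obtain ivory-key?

Holding violet-key and amber-badge grants C28 (A7).
Holding C28 and violet-key grants red-clearance (A4).
Holding amber-badge and C28 grants K18 (A1).
Holding C28, red-clearance, and K18 grants L10 (A8).
Holding L10 grants ivory-badge (A2).
Holding red-clearance and ivory-badge grants ivory-key (A10).

Yes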